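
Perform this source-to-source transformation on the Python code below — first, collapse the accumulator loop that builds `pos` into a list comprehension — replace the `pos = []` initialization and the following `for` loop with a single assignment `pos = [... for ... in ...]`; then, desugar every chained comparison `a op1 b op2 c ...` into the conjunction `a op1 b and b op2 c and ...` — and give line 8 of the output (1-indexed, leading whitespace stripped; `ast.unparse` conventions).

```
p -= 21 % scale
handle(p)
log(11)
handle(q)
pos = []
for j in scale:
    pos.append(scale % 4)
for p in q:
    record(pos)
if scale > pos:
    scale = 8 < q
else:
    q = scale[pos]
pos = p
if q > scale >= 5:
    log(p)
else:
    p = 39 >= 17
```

if scale > pos:

Transformed code:
p -= 21 % scale
handle(p)
log(11)
handle(q)
pos = [scale % 4 for j in scale]
for p in q:
    record(pos)
if scale > pos:
    scale = 8 < q
else:
    q = scale[pos]
pos = p
if q > scale and scale >= 5:
    log(p)
else:
    p = 39 >= 17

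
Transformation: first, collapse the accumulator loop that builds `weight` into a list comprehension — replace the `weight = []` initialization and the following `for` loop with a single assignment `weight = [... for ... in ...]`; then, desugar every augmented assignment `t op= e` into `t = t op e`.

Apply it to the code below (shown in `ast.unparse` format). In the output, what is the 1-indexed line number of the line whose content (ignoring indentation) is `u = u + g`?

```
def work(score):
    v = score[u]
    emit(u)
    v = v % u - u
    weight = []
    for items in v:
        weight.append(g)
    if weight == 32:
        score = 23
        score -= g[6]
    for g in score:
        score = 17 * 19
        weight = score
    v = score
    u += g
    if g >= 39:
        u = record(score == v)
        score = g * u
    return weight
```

Transformed code:
def work(score):
    v = score[u]
    emit(u)
    v = v % u - u
    weight = [g for items in v]
    if weight == 32:
        score = 23
        score = score - g[6]
    for g in score:
        score = 17 * 19
        weight = score
    v = score
    u = u + g
    if g >= 39:
        u = record(score == v)
        score = g * u
    return weight

13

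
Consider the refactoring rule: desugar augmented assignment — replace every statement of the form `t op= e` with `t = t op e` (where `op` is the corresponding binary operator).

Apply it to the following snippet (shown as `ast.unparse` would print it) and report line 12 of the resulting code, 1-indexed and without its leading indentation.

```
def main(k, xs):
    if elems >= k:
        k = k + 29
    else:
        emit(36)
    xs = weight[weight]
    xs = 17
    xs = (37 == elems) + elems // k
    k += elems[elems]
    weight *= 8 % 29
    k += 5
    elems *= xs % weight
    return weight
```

elems = elems * (xs % weight)

Transformed code:
def main(k, xs):
    if elems >= k:
        k = k + 29
    else:
        emit(36)
    xs = weight[weight]
    xs = 17
    xs = (37 == elems) + elems // k
    k = k + elems[elems]
    weight = weight * (8 % 29)
    k = k + 5
    elems = elems * (xs % weight)
    return weight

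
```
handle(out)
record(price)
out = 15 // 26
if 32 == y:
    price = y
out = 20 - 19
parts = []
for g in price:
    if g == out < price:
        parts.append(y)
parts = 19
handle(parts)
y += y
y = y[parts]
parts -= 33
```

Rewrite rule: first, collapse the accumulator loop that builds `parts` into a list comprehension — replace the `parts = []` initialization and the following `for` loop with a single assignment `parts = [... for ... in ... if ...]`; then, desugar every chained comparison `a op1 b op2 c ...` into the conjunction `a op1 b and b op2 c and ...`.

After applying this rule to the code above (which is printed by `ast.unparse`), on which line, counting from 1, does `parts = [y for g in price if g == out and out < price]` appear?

7

Transformed code:
handle(out)
record(price)
out = 15 // 26
if 32 == y:
    price = y
out = 20 - 19
parts = [y for g in price if g == out and out < price]
parts = 19
handle(parts)
y += y
y = y[parts]
parts -= 33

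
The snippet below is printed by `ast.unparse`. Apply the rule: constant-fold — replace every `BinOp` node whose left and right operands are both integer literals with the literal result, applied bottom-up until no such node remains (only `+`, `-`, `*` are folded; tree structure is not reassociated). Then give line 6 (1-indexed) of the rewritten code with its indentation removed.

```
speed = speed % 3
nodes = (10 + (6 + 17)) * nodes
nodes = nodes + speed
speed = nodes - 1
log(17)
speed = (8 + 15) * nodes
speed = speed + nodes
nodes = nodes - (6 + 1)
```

Transformed code:
speed = speed % 3
nodes = 33 * nodes
nodes = nodes + speed
speed = nodes - 1
log(17)
speed = 23 * nodes
speed = speed + nodes
nodes = nodes - 7

speed = 23 * nodes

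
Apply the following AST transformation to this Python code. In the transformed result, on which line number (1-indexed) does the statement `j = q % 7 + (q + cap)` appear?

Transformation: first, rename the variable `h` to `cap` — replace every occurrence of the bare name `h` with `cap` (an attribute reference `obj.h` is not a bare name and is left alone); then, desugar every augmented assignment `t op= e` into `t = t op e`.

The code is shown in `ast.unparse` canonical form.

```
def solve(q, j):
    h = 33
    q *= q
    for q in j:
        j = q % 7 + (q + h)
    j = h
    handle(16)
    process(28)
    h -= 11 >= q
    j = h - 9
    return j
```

5

Transformed code:
def solve(q, j):
    cap = 33
    q = q * q
    for q in j:
        j = q % 7 + (q + cap)
    j = cap
    handle(16)
    process(28)
    cap = cap - (11 >= q)
    j = cap - 9
    return j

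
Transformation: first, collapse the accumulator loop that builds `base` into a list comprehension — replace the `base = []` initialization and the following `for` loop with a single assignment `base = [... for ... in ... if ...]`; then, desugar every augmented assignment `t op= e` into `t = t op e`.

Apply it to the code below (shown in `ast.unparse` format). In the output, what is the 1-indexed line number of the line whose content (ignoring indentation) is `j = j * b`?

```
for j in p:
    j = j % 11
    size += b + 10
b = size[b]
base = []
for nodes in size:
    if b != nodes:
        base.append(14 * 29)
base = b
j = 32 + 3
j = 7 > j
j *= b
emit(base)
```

Transformed code:
for j in p:
    j = j % 11
    size = size + (b + 10)
b = size[b]
base = [14 * 29 for nodes in size if b != nodes]
base = b
j = 32 + 3
j = 7 > j
j = j * b
emit(base)

9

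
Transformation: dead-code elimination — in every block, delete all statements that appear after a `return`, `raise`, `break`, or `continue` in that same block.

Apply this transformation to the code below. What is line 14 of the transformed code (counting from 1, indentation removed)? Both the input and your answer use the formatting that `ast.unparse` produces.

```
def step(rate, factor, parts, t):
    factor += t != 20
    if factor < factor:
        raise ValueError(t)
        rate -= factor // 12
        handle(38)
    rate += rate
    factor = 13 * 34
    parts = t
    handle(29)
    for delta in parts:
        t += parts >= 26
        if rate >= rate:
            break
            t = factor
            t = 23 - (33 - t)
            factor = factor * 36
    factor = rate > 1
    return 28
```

return 28

Transformed code:
def step(rate, factor, parts, t):
    factor += t != 20
    if factor < factor:
        raise ValueError(t)
    rate += rate
    factor = 13 * 34
    parts = t
    handle(29)
    for delta in parts:
        t += parts >= 26
        if rate >= rate:
            break
    factor = rate > 1
    return 28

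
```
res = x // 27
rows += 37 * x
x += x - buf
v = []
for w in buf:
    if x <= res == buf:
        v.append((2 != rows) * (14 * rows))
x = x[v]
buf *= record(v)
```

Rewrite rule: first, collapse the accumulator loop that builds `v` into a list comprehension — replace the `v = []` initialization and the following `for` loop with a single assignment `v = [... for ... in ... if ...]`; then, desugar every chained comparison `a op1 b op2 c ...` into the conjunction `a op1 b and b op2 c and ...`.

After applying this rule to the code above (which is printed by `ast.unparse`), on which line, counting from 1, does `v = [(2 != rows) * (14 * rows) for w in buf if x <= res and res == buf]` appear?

4

Transformed code:
res = x // 27
rows += 37 * x
x += x - buf
v = [(2 != rows) * (14 * rows) for w in buf if x <= res and res == buf]
x = x[v]
buf *= record(v)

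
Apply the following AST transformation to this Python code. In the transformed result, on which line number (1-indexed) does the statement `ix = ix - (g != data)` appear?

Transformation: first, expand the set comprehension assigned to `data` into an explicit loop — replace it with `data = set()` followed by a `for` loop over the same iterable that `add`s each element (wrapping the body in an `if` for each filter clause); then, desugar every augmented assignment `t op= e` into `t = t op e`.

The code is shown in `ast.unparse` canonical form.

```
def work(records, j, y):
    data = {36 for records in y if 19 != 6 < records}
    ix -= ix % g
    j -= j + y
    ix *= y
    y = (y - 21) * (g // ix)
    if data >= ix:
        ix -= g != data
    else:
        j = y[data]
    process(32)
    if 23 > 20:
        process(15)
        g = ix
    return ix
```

11

Transformed code:
def work(records, j, y):
    data = set()
    for records in y:
        if 19 != 6 < records:
            data.add(36)
    ix = ix - ix % g
    j = j - (j + y)
    ix = ix * y
    y = (y - 21) * (g // ix)
    if data >= ix:
        ix = ix - (g != data)
    else:
        j = y[data]
    process(32)
    if 23 > 20:
        process(15)
        g = ix
    return ix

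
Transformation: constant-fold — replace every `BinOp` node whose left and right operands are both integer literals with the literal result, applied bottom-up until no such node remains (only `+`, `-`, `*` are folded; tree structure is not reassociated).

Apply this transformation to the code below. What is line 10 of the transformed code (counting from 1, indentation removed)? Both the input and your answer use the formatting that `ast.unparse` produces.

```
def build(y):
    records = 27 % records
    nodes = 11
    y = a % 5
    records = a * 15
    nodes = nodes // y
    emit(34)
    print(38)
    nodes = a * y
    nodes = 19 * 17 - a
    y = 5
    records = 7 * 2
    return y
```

nodes = 323 - a

Transformed code:
def build(y):
    records = 27 % records
    nodes = 11
    y = a % 5
    records = a * 15
    nodes = nodes // y
    emit(34)
    print(38)
    nodes = a * y
    nodes = 323 - a
    y = 5
    records = 14
    return y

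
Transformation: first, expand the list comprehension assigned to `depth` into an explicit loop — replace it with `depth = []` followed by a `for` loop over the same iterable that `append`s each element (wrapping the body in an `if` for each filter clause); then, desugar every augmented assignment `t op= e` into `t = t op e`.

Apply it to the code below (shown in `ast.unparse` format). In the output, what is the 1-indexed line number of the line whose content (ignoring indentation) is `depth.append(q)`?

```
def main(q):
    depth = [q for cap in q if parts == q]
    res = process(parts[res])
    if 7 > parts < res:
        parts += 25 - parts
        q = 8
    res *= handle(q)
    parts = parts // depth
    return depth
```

5

Transformed code:
def main(q):
    depth = []
    for cap in q:
        if parts == q:
            depth.append(q)
    res = process(parts[res])
    if 7 > parts < res:
        parts = parts + (25 - parts)
        q = 8
    res = res * handle(q)
    parts = parts // depth
    return depth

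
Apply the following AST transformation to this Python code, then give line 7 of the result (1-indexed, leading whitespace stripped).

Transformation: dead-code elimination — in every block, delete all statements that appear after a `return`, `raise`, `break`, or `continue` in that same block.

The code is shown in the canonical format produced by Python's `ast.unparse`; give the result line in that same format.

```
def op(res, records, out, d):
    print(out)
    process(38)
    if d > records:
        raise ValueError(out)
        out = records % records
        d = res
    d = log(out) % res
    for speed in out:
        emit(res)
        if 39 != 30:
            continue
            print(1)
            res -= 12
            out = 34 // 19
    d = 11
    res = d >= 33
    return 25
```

for speed in out:

Transformed code:
def op(res, records, out, d):
    print(out)
    process(38)
    if d > records:
        raise ValueError(out)
    d = log(out) % res
    for speed in out:
        emit(res)
        if 39 != 30:
            continue
    d = 11
    res = d >= 33
    return 25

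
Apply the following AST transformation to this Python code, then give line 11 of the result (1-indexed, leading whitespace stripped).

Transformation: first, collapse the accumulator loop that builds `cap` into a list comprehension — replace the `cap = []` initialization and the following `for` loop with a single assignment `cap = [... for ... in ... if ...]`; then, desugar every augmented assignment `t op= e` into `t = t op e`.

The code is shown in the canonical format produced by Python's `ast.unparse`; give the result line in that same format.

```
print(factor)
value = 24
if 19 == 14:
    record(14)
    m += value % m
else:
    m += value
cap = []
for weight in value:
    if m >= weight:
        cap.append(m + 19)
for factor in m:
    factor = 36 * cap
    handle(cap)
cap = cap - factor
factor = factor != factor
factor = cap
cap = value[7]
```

handle(cap)

Transformed code:
print(factor)
value = 24
if 19 == 14:
    record(14)
    m = m + value % m
else:
    m = m + value
cap = [m + 19 for weight in value if m >= weight]
for factor in m:
    factor = 36 * cap
    handle(cap)
cap = cap - factor
factor = factor != factor
factor = cap
cap = value[7]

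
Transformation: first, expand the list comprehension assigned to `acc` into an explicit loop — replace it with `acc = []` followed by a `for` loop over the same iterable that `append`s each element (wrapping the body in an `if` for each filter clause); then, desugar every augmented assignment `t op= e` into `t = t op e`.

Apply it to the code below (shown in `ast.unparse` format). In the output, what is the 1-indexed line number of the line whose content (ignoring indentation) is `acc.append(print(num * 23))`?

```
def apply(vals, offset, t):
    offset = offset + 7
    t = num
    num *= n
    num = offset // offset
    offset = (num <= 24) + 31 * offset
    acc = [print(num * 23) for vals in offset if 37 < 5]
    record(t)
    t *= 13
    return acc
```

10

Transformed code:
def apply(vals, offset, t):
    offset = offset + 7
    t = num
    num = num * n
    num = offset // offset
    offset = (num <= 24) + 31 * offset
    acc = []
    for vals in offset:
        if 37 < 5:
            acc.append(print(num * 23))
    record(t)
    t = t * 13
    return acc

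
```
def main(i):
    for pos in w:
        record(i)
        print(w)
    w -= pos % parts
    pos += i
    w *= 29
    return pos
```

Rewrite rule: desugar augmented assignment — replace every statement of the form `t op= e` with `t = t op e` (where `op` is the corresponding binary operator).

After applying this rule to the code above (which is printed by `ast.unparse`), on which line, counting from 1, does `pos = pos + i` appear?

6

Transformed code:
def main(i):
    for pos in w:
        record(i)
        print(w)
    w = w - pos % parts
    pos = pos + i
    w = w * 29
    return pos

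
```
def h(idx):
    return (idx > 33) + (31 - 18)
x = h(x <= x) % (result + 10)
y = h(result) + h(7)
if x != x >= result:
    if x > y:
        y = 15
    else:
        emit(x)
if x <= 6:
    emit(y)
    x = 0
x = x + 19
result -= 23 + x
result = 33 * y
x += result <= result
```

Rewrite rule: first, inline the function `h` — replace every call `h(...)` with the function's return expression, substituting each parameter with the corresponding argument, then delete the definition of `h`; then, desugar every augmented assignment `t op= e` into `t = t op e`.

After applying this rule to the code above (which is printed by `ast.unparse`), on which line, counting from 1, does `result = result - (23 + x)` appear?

12

Transformed code:
x = (((x <= x) > 33) + (31 - 18)) % (result + 10)
y = (result > 33) + (31 - 18) + ((7 > 33) + (31 - 18))
if x != x >= result:
    if x > y:
        y = 15
    else:
        emit(x)
if x <= 6:
    emit(y)
    x = 0
x = x + 19
result = result - (23 + x)
result = 33 * y
x = x + (result <= result)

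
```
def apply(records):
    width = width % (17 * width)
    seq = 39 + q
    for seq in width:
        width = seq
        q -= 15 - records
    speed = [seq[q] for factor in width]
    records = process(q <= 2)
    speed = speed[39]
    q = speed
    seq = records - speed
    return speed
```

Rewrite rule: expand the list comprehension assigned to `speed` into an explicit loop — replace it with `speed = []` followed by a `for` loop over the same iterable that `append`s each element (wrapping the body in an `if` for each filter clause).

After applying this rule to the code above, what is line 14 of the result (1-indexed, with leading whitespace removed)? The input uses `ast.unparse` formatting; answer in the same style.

Transformed code:
def apply(records):
    width = width % (17 * width)
    seq = 39 + q
    for seq in width:
        width = seq
        q -= 15 - records
    speed = []
    for factor in width:
        speed.append(seq[q])
    records = process(q <= 2)
    speed = speed[39]
    q = speed
    seq = records - speed
    return speed

return speed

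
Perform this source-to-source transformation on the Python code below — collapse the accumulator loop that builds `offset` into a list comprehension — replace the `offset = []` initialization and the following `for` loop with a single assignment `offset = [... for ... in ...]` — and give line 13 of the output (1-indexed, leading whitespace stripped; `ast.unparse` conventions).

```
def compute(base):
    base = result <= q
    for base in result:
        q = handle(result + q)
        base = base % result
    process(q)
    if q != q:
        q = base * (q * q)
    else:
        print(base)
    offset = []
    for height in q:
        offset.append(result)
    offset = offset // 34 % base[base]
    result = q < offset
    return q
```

result = q < offset

Transformed code:
def compute(base):
    base = result <= q
    for base in result:
        q = handle(result + q)
        base = base % result
    process(q)
    if q != q:
        q = base * (q * q)
    else:
        print(base)
    offset = [result for height in q]
    offset = offset // 34 % base[base]
    result = q < offset
    return q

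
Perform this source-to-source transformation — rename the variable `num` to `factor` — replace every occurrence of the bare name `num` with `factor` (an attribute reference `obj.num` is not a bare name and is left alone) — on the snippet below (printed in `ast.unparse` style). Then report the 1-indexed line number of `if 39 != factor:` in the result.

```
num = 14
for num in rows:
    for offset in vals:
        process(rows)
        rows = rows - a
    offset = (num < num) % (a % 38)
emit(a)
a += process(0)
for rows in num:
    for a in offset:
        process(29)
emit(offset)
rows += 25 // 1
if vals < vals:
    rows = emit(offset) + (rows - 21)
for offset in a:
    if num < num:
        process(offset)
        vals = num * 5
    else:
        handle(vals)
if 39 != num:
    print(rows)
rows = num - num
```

Transformed code:
factor = 14
for factor in rows:
    for offset in vals:
        process(rows)
        rows = rows - a
    offset = (factor < factor) % (a % 38)
emit(a)
a += process(0)
for rows in factor:
    for a in offset:
        process(29)
emit(offset)
rows += 25 // 1
if vals < vals:
    rows = emit(offset) + (rows - 21)
for offset in a:
    if factor < factor:
        process(offset)
        vals = factor * 5
    else:
        handle(vals)
if 39 != factor:
    print(rows)
rows = factor - factor

22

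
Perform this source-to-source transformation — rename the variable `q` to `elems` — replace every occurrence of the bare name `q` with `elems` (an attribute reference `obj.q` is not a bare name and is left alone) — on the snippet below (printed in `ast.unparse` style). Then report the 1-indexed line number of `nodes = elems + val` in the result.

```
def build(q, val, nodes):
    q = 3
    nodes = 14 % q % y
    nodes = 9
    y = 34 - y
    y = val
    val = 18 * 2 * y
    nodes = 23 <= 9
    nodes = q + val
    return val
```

Transformed code:
def build(elems, val, nodes):
    elems = 3
    nodes = 14 % elems % y
    nodes = 9
    y = 34 - y
    y = val
    val = 18 * 2 * y
    nodes = 23 <= 9
    nodes = elems + val
    return val

9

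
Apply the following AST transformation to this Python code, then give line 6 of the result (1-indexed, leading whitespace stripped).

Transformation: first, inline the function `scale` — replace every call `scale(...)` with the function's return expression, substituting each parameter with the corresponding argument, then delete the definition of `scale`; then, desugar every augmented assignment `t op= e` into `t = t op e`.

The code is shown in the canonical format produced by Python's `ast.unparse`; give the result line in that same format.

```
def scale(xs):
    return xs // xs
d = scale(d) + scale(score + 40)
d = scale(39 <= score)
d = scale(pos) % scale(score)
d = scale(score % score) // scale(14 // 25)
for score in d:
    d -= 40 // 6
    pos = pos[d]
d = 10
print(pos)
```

Transformed code:
d = d // d + (score + 40) // (score + 40)
d = (39 <= score) // (39 <= score)
d = pos // pos % (score // score)
d = score % score // (score % score) // (14 // 25 // (14 // 25))
for score in d:
    d = d - 40 // 6
    pos = pos[d]
d = 10
print(pos)

d = d - 40 // 6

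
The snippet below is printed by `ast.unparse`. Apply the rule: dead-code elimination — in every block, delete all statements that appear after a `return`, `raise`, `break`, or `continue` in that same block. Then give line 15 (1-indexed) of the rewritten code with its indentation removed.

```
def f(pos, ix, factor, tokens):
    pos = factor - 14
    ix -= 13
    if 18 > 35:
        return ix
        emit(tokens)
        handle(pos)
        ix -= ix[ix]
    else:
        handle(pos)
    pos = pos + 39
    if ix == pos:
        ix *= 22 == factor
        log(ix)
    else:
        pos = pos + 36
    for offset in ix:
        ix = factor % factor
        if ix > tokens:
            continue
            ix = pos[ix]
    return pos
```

ix = factor % factor

Transformed code:
def f(pos, ix, factor, tokens):
    pos = factor - 14
    ix -= 13
    if 18 > 35:
        return ix
    else:
        handle(pos)
    pos = pos + 39
    if ix == pos:
        ix *= 22 == factor
        log(ix)
    else:
        pos = pos + 36
    for offset in ix:
        ix = factor % factor
        if ix > tokens:
            continue
    return pos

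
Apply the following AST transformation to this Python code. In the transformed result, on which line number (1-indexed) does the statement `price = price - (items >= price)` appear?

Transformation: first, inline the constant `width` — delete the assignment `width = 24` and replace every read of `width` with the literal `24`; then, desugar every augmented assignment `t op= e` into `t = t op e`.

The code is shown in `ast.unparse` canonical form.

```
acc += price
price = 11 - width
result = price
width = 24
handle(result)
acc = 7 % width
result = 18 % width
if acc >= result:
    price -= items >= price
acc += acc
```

8

Transformed code:
acc = acc + price
price = 11 - 24
result = price
handle(result)
acc = 7 % 24
result = 18 % 24
if acc >= result:
    price = price - (items >= price)
acc = acc + acc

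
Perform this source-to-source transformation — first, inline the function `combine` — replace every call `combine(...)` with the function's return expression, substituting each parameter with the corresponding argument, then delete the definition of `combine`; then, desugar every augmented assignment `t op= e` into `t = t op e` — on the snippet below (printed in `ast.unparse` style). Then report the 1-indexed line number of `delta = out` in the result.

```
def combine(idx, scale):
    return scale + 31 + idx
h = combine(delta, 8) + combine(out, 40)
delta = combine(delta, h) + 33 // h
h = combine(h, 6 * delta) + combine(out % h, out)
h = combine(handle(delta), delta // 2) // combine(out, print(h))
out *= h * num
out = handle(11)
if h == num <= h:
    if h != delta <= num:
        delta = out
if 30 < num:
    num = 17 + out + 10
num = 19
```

9

Transformed code:
h = 8 + 31 + delta + (40 + 31 + out)
delta = h + 31 + delta + 33 // h
h = 6 * delta + 31 + h + (out + 31 + out % h)
h = (delta // 2 + 31 + handle(delta)) // (print(h) + 31 + out)
out = out * (h * num)
out = handle(11)
if h == num <= h:
    if h != delta <= num:
        delta = out
if 30 < num:
    num = 17 + out + 10
num = 19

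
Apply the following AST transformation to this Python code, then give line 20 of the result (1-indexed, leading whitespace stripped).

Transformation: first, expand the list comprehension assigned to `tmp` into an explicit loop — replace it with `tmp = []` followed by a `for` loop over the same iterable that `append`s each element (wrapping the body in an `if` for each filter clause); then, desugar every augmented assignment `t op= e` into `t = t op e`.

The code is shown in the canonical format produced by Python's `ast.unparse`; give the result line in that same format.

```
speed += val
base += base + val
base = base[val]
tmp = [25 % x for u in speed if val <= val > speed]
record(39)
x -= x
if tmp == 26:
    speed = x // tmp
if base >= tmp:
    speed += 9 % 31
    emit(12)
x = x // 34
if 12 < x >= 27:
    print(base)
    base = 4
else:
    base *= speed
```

base = base * speed

Transformed code:
speed = speed + val
base = base + (base + val)
base = base[val]
tmp = []
for u in speed:
    if val <= val > speed:
        tmp.append(25 % x)
record(39)
x = x - x
if tmp == 26:
    speed = x // tmp
if base >= tmp:
    speed = speed + 9 % 31
    emit(12)
x = x // 34
if 12 < x >= 27:
    print(base)
    base = 4
else:
    base = base * speed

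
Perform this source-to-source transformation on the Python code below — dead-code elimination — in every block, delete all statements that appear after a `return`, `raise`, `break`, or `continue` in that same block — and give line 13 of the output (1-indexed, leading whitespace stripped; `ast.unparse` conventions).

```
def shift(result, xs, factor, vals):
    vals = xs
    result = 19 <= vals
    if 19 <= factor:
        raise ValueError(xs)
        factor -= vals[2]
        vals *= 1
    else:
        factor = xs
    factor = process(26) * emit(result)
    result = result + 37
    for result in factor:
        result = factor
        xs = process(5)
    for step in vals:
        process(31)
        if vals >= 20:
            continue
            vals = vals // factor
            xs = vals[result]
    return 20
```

for step in vals:

Transformed code:
def shift(result, xs, factor, vals):
    vals = xs
    result = 19 <= vals
    if 19 <= factor:
        raise ValueError(xs)
    else:
        factor = xs
    factor = process(26) * emit(result)
    result = result + 37
    for result in factor:
        result = factor
        xs = process(5)
    for step in vals:
        process(31)
        if vals >= 20:
            continue
    return 20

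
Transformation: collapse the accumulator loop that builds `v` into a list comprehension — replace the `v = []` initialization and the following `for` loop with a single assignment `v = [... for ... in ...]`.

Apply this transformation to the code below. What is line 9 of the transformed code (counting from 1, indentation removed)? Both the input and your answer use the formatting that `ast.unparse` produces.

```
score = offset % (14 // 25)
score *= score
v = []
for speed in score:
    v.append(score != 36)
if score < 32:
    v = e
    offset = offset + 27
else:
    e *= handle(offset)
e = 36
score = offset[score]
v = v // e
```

e = 36

Transformed code:
score = offset % (14 // 25)
score *= score
v = [score != 36 for speed in score]
if score < 32:
    v = e
    offset = offset + 27
else:
    e *= handle(offset)
e = 36
score = offset[score]
v = v // e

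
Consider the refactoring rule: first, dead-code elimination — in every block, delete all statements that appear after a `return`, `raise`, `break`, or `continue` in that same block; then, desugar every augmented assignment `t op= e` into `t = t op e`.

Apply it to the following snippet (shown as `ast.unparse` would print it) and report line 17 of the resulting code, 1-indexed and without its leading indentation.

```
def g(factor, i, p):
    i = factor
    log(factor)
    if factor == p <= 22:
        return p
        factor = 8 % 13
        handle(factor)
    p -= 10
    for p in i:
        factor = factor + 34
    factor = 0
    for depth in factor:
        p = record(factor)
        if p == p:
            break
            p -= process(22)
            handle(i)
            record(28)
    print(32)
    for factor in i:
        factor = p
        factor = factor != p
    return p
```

factor = factor != p

Transformed code:
def g(factor, i, p):
    i = factor
    log(factor)
    if factor == p <= 22:
        return p
    p = p - 10
    for p in i:
        factor = factor + 34
    factor = 0
    for depth in factor:
        p = record(factor)
        if p == p:
            break
    print(32)
    for factor in i:
        factor = p
        factor = factor != p
    return p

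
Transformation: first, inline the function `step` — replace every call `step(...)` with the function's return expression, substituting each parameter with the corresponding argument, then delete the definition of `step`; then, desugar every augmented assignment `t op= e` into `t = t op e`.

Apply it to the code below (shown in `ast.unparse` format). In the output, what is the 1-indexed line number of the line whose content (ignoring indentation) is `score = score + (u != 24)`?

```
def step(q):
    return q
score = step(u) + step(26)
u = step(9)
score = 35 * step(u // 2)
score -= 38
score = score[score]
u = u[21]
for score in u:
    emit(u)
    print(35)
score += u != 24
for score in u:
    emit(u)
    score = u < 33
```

10

Transformed code:
score = u + 26
u = 9
score = 35 * (u // 2)
score = score - 38
score = score[score]
u = u[21]
for score in u:
    emit(u)
    print(35)
score = score + (u != 24)
for score in u:
    emit(u)
    score = u < 33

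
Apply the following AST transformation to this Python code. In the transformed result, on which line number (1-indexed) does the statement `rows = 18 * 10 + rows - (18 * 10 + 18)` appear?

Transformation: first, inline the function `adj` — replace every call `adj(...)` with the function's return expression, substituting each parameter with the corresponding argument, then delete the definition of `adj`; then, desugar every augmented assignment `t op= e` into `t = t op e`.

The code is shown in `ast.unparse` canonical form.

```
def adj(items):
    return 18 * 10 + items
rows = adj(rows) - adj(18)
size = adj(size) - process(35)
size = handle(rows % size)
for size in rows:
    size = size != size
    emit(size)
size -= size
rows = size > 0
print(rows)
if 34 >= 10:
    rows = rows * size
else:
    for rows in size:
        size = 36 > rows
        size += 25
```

Transformed code:
rows = 18 * 10 + rows - (18 * 10 + 18)
size = 18 * 10 + size - process(35)
size = handle(rows % size)
for size in rows:
    size = size != size
    emit(size)
size = size - size
rows = size > 0
print(rows)
if 34 >= 10:
    rows = rows * size
else:
    for rows in size:
        size = 36 > rows
        size = size + 25

1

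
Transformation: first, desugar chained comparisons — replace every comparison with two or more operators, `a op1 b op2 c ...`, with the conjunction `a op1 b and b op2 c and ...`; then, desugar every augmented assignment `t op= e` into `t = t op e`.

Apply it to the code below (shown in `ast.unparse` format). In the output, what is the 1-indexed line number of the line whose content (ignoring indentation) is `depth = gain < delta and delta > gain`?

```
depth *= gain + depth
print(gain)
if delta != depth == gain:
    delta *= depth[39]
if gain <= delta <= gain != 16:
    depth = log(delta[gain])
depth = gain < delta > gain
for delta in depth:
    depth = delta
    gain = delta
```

Transformed code:
depth = depth * (gain + depth)
print(gain)
if delta != depth and depth == gain:
    delta = delta * depth[39]
if gain <= delta and delta <= gain and (gain != 16):
    depth = log(delta[gain])
depth = gain < delta and delta > gain
for delta in depth:
    depth = delta
    gain = delta

7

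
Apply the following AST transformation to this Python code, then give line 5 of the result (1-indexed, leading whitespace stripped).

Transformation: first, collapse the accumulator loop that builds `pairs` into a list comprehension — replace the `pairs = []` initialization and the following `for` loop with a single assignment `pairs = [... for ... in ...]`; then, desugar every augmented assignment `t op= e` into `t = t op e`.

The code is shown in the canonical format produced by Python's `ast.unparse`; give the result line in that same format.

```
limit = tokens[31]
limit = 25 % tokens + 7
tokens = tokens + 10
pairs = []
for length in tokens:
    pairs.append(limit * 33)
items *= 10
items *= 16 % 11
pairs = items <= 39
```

items = items * 10

Transformed code:
limit = tokens[31]
limit = 25 % tokens + 7
tokens = tokens + 10
pairs = [limit * 33 for length in tokens]
items = items * 10
items = items * (16 % 11)
pairs = items <= 39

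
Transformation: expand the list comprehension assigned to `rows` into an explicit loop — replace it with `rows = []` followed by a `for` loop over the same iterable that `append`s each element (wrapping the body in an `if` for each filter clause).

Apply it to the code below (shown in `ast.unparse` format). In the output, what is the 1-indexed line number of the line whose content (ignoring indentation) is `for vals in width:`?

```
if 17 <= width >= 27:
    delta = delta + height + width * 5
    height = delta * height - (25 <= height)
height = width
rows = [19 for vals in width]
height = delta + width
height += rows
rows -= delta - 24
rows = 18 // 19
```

Transformed code:
if 17 <= width >= 27:
    delta = delta + height + width * 5
    height = delta * height - (25 <= height)
height = width
rows = []
for vals in width:
    rows.append(19)
height = delta + width
height += rows
rows -= delta - 24
rows = 18 // 19

6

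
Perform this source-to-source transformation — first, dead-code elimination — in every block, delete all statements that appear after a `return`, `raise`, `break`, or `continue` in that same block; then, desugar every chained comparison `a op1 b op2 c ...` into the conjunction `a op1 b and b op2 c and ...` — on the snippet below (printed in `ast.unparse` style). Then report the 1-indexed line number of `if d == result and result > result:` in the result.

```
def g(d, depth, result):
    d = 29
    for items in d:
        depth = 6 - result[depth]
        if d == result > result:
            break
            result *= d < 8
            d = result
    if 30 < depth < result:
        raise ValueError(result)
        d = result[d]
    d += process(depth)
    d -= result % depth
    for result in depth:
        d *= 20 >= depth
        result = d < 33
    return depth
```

Transformed code:
def g(d, depth, result):
    d = 29
    for items in d:
        depth = 6 - result[depth]
        if d == result and result > result:
            break
    if 30 < depth and depth < result:
        raise ValueError(result)
    d += process(depth)
    d -= result % depth
    for result in depth:
        d *= 20 >= depth
        result = d < 33
    return depth

5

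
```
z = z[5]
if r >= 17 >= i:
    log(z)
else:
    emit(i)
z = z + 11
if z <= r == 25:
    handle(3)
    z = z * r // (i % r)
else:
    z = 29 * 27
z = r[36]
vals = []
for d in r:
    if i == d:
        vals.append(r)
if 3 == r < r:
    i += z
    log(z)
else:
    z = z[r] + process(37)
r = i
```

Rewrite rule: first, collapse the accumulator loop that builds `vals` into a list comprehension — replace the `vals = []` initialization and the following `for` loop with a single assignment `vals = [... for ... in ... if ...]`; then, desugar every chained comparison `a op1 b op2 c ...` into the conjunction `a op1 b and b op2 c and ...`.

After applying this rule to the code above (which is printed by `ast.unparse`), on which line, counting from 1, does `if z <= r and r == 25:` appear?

Transformed code:
z = z[5]
if r >= 17 and 17 >= i:
    log(z)
else:
    emit(i)
z = z + 11
if z <= r and r == 25:
    handle(3)
    z = z * r // (i % r)
else:
    z = 29 * 27
z = r[36]
vals = [r for d in r if i == d]
if 3 == r and r < r:
    i += z
    log(z)
else:
    z = z[r] + process(37)
r = i

7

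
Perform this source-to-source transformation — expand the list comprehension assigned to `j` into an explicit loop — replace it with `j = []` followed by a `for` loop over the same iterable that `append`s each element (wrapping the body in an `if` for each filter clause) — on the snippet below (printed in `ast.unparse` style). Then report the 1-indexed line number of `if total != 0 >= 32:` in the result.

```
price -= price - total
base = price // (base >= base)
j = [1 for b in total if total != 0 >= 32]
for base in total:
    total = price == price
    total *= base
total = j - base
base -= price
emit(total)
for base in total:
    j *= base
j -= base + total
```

Transformed code:
price -= price - total
base = price // (base >= base)
j = []
for b in total:
    if total != 0 >= 32:
        j.append(1)
for base in total:
    total = price == price
    total *= base
total = j - base
base -= price
emit(total)
for base in total:
    j *= base
j -= base + total

5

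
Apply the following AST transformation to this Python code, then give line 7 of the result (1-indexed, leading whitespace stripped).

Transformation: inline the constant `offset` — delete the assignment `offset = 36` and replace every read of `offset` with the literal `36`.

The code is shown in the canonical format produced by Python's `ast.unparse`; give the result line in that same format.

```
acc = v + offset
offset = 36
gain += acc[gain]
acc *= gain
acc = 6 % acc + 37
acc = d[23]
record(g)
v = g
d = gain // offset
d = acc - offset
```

Transformed code:
acc = v + 36
gain += acc[gain]
acc *= gain
acc = 6 % acc + 37
acc = d[23]
record(g)
v = g
d = gain // 36
d = acc - 36

v = g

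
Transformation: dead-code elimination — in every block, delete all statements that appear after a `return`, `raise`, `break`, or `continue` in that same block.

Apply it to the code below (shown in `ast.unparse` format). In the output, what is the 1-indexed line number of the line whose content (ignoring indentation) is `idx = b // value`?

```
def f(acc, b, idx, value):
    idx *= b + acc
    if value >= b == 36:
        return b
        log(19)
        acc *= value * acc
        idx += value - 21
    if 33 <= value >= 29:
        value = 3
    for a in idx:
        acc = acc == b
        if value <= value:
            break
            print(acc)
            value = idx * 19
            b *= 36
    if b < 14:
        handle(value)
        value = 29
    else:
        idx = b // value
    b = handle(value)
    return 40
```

15

Transformed code:
def f(acc, b, idx, value):
    idx *= b + acc
    if value >= b == 36:
        return b
    if 33 <= value >= 29:
        value = 3
    for a in idx:
        acc = acc == b
        if value <= value:
            break
    if b < 14:
        handle(value)
        value = 29
    else:
        idx = b // value
    b = handle(value)
    return 40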